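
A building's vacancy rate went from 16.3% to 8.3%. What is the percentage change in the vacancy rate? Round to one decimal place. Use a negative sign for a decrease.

The change is 8.3 − 16.3 = -8.0 percentage points.
Relative to the original 16.3%, that is -8.0 ÷ 16.3 ≈ -49.1%.

-49.1%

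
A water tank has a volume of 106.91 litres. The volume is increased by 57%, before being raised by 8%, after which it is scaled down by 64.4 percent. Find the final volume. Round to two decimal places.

64.53 litres

Each change multiplies by a factor: 1.57 × 1.08 × 0.356 = 0.6036336.
106.91 × 0.6036336 = 64.534468176 ≈ 64.53.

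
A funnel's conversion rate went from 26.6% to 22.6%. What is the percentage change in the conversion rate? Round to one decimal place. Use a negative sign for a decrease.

-15.0%

The change is 22.6 − 26.6 = -4.0 percentage points.
Relative to the original 26.6%, that is -4.0 ÷ 26.6 ≈ -15.0%.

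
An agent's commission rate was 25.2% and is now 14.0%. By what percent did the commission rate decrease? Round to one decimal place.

The change is 14.0 − 25.2 = -11.2 percentage points.
Relative to the original 25.2%, that is -11.2 ÷ 25.2 ≈ -44.4%.
So the commission rate fell by 44.4%.

44.4%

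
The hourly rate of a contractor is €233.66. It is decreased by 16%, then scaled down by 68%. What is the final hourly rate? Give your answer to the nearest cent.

After the 16% decrease: €233.66 × 0.84 = €196.2744.
After the 68% decrease: €196.2744 × 0.32 = €62.807808 ≈ €62.81.

€62.81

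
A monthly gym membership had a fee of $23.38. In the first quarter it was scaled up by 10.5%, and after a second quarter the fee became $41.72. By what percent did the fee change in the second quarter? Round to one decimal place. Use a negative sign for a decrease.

After the first quarter: $23.38 × 1.105 = $25.8349.
Second-quarter multiplier: $41.72 ÷ $25.8349 ≈ 1.61487.
That is a change of 61.5%.

61.5%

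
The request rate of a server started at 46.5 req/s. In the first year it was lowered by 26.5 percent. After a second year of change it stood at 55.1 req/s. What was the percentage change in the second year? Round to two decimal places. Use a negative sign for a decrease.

After the first year: 46.5 × 0.735 = 34.1775.
Second-year multiplier: 55.1 ÷ 34.1775 ≈ 1.612172.
That is a change of 61.22%.

61.22%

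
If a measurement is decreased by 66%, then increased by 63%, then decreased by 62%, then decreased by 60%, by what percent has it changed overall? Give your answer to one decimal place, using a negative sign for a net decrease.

The combined multiplier is 0.34 × 1.63 × 0.38 × 0.4 = 0.0842384.
That corresponds to a decrease of 91.6%.

-91.6%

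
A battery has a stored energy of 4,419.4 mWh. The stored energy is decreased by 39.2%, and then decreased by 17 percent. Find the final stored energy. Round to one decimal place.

39.2% decrease: 4,419.4 × 0.608 = 2686.9952.
After the 17% decrease: 2686.9952 × 0.83 = 2230.206016 ≈ 2,230.2.

2,230.2 mWh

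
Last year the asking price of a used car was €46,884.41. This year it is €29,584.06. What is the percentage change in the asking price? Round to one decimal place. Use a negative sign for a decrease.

-36.9%

Change: €29,584.06 − €46,884.41 = -€17,300.35.
Relative to the original: -€17,300.35 ÷ €46,884.41 ≈ -36.9%.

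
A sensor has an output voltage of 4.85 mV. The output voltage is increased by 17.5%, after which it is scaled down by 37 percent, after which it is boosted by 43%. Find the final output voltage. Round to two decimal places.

17.5% increase: 4.85 × 1.175 = 5.69875.
37% decrease: 5.69875 × 0.63 = 3.5902125.
43% increase: 3.5902125 × 1.43 = 5.134003875 ≈ 5.13.

5.13 mV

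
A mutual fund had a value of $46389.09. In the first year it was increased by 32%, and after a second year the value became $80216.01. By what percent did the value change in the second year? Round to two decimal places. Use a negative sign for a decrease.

31.00%

After the first year: $46389.09 × 1.32 = $61233.5988.
Second-year multiplier: $80216.01 ÷ $61233.5988 ≈ 1.31.
That is a change of 31.00%.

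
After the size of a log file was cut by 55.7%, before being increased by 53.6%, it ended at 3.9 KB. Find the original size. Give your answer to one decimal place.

Undoing the 53.6% increase: 3.9 ÷ 1.536 ≈ 2.539063.
Undoing the 55.7% decrease: 2.539063 ÷ 0.443 ≈ 5.7 KB.

5.7 KB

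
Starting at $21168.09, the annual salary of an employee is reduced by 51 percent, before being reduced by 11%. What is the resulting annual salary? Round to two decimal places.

Each change multiplies by a factor: 0.49 × 0.89 = 0.4361.
$21168.09 × 0.4361 = $9231.404049 ≈ $9231.40.

$9231.40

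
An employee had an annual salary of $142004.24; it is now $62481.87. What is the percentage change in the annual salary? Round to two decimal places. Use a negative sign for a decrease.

-56.00%

Change: $62481.87 − $142004.24 = -$79522.37.
Relative to the original: -$79522.37 ÷ $142004.24 ≈ -56.00%.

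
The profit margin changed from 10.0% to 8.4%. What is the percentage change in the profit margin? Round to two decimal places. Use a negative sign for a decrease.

-16.00%

The change is 8.4 − 10.0 = -1.6 percentage points.
Relative to the original 10.0%, that is -1.6 ÷ 10.0 = -16.00%.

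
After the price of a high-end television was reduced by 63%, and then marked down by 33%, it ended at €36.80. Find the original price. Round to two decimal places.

€148.45

Undoing the 33% decrease: €36.80 ÷ 0.67 ≈ €54.925373.
Undoing the 63% decrease: €54.925373 ÷ 0.37 ≈ €148.45.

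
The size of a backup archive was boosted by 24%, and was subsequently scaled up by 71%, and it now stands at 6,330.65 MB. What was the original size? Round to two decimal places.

The overall multiplier applied was 1.24 × 1.71 = 2.1204.
So the original size was 6,330.65 ÷ 2.1204 ≈ 2,985.59 MB.

2,985.59 MB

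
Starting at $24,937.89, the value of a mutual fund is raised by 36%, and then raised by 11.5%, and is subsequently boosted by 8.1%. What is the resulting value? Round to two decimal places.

$40,878.90

Each change multiplies by a factor: 1.36 × 1.115 × 1.081 = 1.6392284.
$24,937.89 × 1.6392284 = $40878.897524076 ≈ $40,878.90.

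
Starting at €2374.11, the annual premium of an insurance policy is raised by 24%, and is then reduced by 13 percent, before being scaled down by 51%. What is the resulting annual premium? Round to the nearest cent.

24% increase: €2374.11 × 1.24 = €2943.8964.
After the 13% decrease: €2943.8964 × 0.87 = €2561.189868.
Apply the 51% decrease: €2561.189868 × 0.49 = €1254.98303532 ≈ €1254.98.

€1254.98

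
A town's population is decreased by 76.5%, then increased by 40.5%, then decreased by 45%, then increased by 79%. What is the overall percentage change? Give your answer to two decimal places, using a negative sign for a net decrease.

A 76.5% decrease multiplies by 0.235.
Then a 40.5% increase: 0.235 × 1.405 = 0.330175.
Then a 45% decrease: 0.330175 × 0.55 = 0.18159625.
Then a 79% increase: 0.18159625 × 1.79 = 0.3250572875.
Overall factor 0.3250572875, i.e. -67.49%.

-67.49%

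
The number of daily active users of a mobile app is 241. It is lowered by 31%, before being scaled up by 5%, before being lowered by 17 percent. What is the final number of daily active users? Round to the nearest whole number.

145

31% decrease: 241 × 0.69 = 166.29.
Apply the 5% increase: 166.29 × 1.05 = 174.6045.
After the 17% decrease: 174.6045 × 0.83 = 144.921735 ≈ 145.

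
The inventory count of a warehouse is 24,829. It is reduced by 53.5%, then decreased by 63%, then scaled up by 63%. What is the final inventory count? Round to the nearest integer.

6,963

Each change multiplies by a factor: 0.465 × 0.37 × 1.63 = 0.2804415.
24,829 × 0.2804415 = 6963.0820035 ≈ 6,963.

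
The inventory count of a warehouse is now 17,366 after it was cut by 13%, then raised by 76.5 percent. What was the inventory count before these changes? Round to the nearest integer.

Undoing the 76.5% increase: 17,366 ÷ 1.765 ≈ 9839.093484.
Undoing the 13% decrease: 9839.093484 ÷ 0.87 ≈ 11,309.

11,309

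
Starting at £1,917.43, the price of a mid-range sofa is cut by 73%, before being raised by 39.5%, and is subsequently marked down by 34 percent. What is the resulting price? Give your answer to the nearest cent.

After the 73% decrease: £1,917.43 × 0.27 = £517.7061.
After the 39.5% increase: £517.7061 × 1.395 = £722.2000095.
Apply the 34% decrease: £722.2000095 × 0.66 = £476.65200627 ≈ £476.65.

£476.65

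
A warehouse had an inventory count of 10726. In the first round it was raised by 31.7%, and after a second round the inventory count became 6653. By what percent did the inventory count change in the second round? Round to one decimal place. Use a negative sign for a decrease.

After the first round: 10726 × 1.317 = 14126.142.
Second-round multiplier: 6653 ÷ 14126.142 ≈ 0.47097.
That is a change of -52.9%.

-52.9%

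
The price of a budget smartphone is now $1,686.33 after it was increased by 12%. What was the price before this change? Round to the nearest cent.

$1,505.65

The overall multiplier applied was 1.12.
So the original price was $1,686.33 ÷ 1.12 ≈ $1,505.65.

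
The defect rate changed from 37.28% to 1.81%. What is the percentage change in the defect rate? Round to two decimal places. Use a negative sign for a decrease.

The change is 1.81 − 37.28 = -35.47 percentage points.
Relative to the original 37.28%, that is -35.47 ÷ 37.28 ≈ -95.14%.

-95.14%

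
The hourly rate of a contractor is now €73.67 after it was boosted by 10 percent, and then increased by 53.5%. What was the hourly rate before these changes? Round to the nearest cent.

The overall multiplier applied was 1.1 × 1.535 = 1.6885.
So the original hourly rate was €73.67 ÷ 1.6885 ≈ €43.63.

€43.63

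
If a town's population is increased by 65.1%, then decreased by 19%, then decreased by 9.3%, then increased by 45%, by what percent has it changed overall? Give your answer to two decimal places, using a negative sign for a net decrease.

75.88%

The combined multiplier is 1.651 × 0.81 × 0.907 × 1.45 = 1.7587632465.
That corresponds to an increase of 75.88%.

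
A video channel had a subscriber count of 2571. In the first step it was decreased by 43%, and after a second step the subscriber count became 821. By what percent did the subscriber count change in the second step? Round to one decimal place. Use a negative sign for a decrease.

-44.0%

After the first step: 2571 × 0.57 = 1465.47.
Second-step multiplier: 821 ÷ 1465.47 ≈ 0.56023.
That is a change of -44.0%.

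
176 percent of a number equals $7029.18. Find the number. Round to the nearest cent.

$7029.18 ÷ 1.76 ≈ $3993.85.

$3993.85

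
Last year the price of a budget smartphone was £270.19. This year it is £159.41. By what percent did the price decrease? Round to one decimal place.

Change: £159.41 − £270.19 = -£110.78.
Relative to the original: -£110.78 ÷ £270.19 ≈ -41.0%.
So the price decreased by 41.0%.

41.0%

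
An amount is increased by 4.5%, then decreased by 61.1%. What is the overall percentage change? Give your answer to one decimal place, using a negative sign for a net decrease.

A 4.5% increase multiplies by 1.045.
Then a 61.1% decrease: 1.045 × 0.389 = 0.406505.
Overall factor 0.406505, i.e. -59.3%.

-59.3%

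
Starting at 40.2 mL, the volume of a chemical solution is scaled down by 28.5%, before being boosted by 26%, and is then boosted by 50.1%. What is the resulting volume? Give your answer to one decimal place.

Apply the 28.5% decrease: 40.2 × 0.715 = 28.743.
26% increase: 28.743 × 1.26 = 36.21618.
After the 50.1% increase: 36.21618 × 1.501 = 54.36048618 ≈ 54.4.

54.4 mL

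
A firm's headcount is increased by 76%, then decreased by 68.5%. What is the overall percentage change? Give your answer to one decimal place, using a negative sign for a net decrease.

-44.6%

A 76% increase multiplies by 1.76.
Then a 68.5% decrease: 1.76 × 0.315 = 0.5544.
Overall factor 0.5544, i.e. -44.6%.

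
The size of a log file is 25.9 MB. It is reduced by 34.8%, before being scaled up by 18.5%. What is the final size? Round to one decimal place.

20.0 MB

Each change multiplies by a factor: 0.652 × 1.185 = 0.77262.
25.9 × 0.77262 = 20.010858 ≈ 20.0.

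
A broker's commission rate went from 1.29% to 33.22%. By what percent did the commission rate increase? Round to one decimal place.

2475.2%

The change is 33.22 − 1.29 = 31.93 percentage points.
Relative to the original 1.29%, that is 31.93 ÷ 1.29 ≈ 2475.2%.
So the commission rate rose by 2475.2%.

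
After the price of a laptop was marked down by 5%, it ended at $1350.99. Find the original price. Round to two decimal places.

The overall multiplier applied was 0.95.
So the original price was $1350.99 ÷ 0.95 ≈ $1422.09.

$1422.09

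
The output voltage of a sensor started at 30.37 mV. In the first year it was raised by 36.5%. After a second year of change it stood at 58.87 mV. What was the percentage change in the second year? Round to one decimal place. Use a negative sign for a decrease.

After the first year: 30.37 × 1.365 = 41.45505.
Second-year multiplier: 58.87 ÷ 41.45505 ≈ 1.42009.
That is a change of 42.0%.

42.0%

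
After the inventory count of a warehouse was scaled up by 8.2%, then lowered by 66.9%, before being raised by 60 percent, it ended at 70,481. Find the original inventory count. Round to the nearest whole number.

Undoing the 60% increase: 70,481 ÷ 1.6 = 44050.625.
Undoing the 66.9% decrease: 44050.625 ÷ 0.331 ≈ 133083.459215.
Undoing the 8.2% increase: 133083.459215 ÷ 1.082 ≈ 122,998.

122,998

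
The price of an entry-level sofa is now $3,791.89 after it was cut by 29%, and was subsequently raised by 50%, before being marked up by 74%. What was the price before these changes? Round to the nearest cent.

$2,046.24

Undoing the 74% increase: $3,791.89 ÷ 1.74 ≈ $2179.247126.
Undoing the 50% increase: $2179.247126 ÷ 1.5 ≈ $1452.831417.
Undoing the 29% decrease: $1452.831417 ÷ 0.71 ≈ $2,046.24.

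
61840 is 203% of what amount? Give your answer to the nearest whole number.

30463

61840 ÷ 2.03 ≈ 30463.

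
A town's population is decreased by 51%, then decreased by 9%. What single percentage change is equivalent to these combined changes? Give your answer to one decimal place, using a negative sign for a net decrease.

-55.4%

A 51% decrease multiplies by 0.49.
Then a 9% decrease: 0.49 × 0.91 = 0.4459.
Overall factor 0.4459, i.e. -55.4%.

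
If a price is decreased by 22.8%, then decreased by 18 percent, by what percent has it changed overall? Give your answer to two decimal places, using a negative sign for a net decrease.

-36.70%

The combined multiplier is 0.772 × 0.82 = 0.63304.
That corresponds to a decrease of 36.70%.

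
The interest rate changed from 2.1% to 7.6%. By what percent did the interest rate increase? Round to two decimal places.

261.90%

The change is 7.6 − 2.1 = 5.5 percentage points.
Relative to the original 2.1%, that is 5.5 ÷ 2.1 ≈ 261.90%.
So the interest rate rose by 261.90%.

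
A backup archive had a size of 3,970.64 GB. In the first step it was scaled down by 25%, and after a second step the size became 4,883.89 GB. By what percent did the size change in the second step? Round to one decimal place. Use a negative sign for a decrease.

After the first step: 3,970.64 × 0.75 = 2977.98.
Second-step multiplier: 4,883.89 ÷ 2977.98 ≈ 1.64.
That is a change of 64.0%.

64.0%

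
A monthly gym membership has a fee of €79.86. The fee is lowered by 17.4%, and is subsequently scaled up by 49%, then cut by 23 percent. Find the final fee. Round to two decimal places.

Apply the 17.4% decrease: €79.86 × 0.826 = €65.96436.
49% increase: €65.96436 × 1.49 = €98.2868964.
After the 23% decrease: €98.2868964 × 0.77 = €75.680910228 ≈ €75.68.

€75.68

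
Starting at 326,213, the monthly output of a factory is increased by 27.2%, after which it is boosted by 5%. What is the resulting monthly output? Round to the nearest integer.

Each change multiplies by a factor: 1.272 × 1.05 = 1.3356.
326,213 × 1.3356 = 435690.0828 ≈ 435,690.

435,690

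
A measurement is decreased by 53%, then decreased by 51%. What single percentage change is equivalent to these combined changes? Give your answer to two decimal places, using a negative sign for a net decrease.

A 53% decrease multiplies by 0.47.
Then a 51% decrease: 0.47 × 0.49 = 0.2303.
Overall factor 0.2303, i.e. -76.97%.

-76.97%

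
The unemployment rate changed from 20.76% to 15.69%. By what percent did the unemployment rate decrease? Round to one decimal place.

The change is 15.69 − 20.76 = -5.07 percentage points.
Relative to the original 20.76%, that is -5.07 ÷ 20.76 ≈ -24.4%.
So the unemployment rate fell by 24.4%.

24.4%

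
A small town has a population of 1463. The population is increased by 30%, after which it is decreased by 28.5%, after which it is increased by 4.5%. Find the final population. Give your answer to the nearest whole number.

1421

After the 30% increase: 1463 × 1.3 = 1901.9.
Apply the 28.5% decrease: 1901.9 × 0.715 = 1359.8585.
4.5% increase: 1359.8585 × 1.045 = 1421.0521325 ≈ 1421.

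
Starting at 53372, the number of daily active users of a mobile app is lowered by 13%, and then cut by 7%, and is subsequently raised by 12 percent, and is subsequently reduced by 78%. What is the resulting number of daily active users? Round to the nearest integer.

10640

13% decrease: 53372 × 0.87 = 46433.64.
7% decrease: 46433.64 × 0.93 = 43183.2852.
After the 12% increase: 43183.2852 × 1.12 = 48365.279424.
After the 78% decrease: 48365.279424 × 0.22 = 10640.36147328 ≈ 10640.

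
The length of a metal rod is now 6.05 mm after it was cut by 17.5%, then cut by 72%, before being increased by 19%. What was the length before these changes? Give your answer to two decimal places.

The overall multiplier applied was 0.825 × 0.28 × 1.19 = 0.27489.
So the original length was 6.05 ÷ 0.27489 ≈ 22.01 mm.

22.01 mm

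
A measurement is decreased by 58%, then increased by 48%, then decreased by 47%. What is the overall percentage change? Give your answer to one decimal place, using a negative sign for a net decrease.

A 58% decrease multiplies by 0.42.
Then a 48% increase: 0.42 × 1.48 = 0.6216.
Then a 47% decrease: 0.6216 × 0.53 = 0.329448.
Overall factor 0.329448, i.e. -67.1%.

-67.1%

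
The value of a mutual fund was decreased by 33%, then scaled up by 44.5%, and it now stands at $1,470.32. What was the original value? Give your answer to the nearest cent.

Undoing the 44.5% increase: $1,470.32 ÷ 1.445 ≈ $1017.522491.
Undoing the 33% decrease: $1017.522491 ÷ 0.67 ≈ $1,518.69.

$1,518.69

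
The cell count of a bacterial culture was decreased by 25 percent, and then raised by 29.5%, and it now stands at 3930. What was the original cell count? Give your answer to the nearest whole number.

4046

The overall multiplier applied was 0.75 × 1.295 = 0.97125.
So the original cell count was 3930 ÷ 0.97125 ≈ 4046.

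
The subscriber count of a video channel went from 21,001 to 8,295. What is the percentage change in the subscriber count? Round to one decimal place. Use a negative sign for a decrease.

Change: 8,295 − 21,001 = -12,706.
Relative to the original: -12,706 ÷ 21,001 ≈ -60.5%.

-60.5%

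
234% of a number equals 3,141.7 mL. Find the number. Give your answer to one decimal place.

3,141.7 mL ÷ 2.34 ≈ 1,342.6 mL.

1,342.6 mL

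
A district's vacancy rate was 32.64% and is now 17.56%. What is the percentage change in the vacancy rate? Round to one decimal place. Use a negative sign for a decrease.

-46.2%

The change is 17.56 − 32.64 = -15.08 percentage points.
Relative to the original 32.64%, that is -15.08 ÷ 32.64 ≈ -46.2%.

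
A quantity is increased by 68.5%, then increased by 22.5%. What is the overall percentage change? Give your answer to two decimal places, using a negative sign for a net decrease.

106.41%

A 68.5% increase multiplies by 1.685.
Then a 22.5% increase: 1.685 × 1.225 = 2.064125.
Overall factor 2.064125, i.e. 106.41%.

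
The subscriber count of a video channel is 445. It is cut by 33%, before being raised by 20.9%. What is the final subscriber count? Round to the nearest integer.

360

Each change multiplies by a factor: 0.67 × 1.209 = 0.81003.
445 × 0.81003 = 360.46335 ≈ 360.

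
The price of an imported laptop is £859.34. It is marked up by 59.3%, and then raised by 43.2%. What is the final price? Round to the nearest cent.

£1960.31

Each change multiplies by a factor: 1.593 × 1.432 = 2.281176.
£859.34 × 2.281176 = £1960.30578384 ≈ £1960.31.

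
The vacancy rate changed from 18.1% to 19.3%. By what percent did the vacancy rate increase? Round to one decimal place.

The change is 19.3 − 18.1 = 1.2 percentage points.
Relative to the original 18.1%, that is 1.2 ÷ 18.1 ≈ 6.6%.
So the vacancy rate rose by 6.6%.

6.6%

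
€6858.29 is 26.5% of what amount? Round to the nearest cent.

€6858.29 ÷ 0.265 ≈ €25880.34.

€25880.34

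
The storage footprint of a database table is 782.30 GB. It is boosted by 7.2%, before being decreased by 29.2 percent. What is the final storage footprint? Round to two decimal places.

Apply the 7.2% increase: 782.30 × 1.072 = 838.6256.
After the 29.2% decrease: 838.6256 × 0.708 = 593.7469248 ≈ 593.75.

593.75 GB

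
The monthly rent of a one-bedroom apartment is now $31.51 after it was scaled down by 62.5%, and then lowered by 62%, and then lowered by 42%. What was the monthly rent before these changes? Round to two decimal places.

$381.25

The overall multiplier applied was 0.375 × 0.38 × 0.58 = 0.08265.
So the original monthly rent was $31.51 ÷ 0.08265 ≈ $381.25.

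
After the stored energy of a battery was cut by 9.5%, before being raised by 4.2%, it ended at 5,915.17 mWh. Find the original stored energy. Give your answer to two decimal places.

6,272.65 mWh

Undoing the 4.2% increase: 5,915.17 ÷ 1.042 ≈ 5676.746641.
Undoing the 9.5% decrease: 5676.746641 ÷ 0.905 ≈ 6,272.65 mWh.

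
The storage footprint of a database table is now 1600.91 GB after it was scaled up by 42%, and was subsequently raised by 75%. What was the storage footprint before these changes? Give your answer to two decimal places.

644.23 GB

The overall multiplier applied was 1.42 × 1.75 = 2.485.
So the original storage footprint was 1600.91 ÷ 2.485 ≈ 644.23 GB.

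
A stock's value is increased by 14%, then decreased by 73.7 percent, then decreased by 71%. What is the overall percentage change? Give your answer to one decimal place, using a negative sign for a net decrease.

-91.3%

The combined multiplier is 1.14 × 0.263 × 0.29 = 0.0869478.
That corresponds to a decrease of 91.3%.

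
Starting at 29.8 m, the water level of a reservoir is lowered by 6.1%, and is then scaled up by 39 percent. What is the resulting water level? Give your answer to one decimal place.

38.9 m

Each change multiplies by a factor: 0.939 × 1.39 = 1.30521.
29.8 × 1.30521 = 38.895258 ≈ 38.9.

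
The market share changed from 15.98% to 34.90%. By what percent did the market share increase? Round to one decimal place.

The change is 34.90 − 15.98 = 18.92 percentage points.
Relative to the original 15.98%, that is 18.92 ÷ 15.98 ≈ 118.4%.
So the market share rose by 118.4%.

118.4%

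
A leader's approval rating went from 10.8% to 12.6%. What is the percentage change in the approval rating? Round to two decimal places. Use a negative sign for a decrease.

16.67%

The change is 12.6 − 10.8 = 1.8 percentage points.
Relative to the original 10.8%, that is 1.8 ÷ 10.8 ≈ 16.67%.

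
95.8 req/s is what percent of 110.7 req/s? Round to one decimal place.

86.5%

95.8 req/s ÷ 110.7 req/s ≈ 86.5%.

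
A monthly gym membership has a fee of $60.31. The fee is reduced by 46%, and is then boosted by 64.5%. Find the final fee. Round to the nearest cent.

Apply the 46% decrease: $60.31 × 0.54 = $32.5674.
Apply the 64.5% increase: $32.5674 × 1.645 = $53.573373 ≈ $53.57.

$53.57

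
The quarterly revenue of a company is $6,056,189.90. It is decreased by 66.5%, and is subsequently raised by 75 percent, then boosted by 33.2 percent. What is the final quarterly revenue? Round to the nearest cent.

$4,729,187.85

Apply the 66.5% decrease: $6,056,189.90 × 0.335 = $2028823.6165.
Apply the 75% increase: $2028823.6165 × 1.75 = $3550441.328875.
Apply the 33.2% increase: $3550441.328875 × 1.332 = $4729187.8500615 ≈ $4,729,187.85.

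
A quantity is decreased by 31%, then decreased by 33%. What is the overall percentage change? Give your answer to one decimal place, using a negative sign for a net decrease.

-53.8%

A 31% decrease multiplies by 0.69.
Then a 33% decrease: 0.69 × 0.67 = 0.4623.
Overall factor 0.4623, i.e. -53.8%.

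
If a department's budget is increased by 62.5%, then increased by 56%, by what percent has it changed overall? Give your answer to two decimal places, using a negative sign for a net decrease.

153.50%

A 62.5% increase multiplies by 1.625.
Then a 56% increase: 1.625 × 1.56 = 2.535.
Overall factor 2.535, i.e. 153.50%.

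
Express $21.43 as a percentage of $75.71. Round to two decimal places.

$21.43 ÷ $75.71 ≈ 28.31%.

28.31%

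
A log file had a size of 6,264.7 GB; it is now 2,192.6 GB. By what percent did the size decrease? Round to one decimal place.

Change: 2,192.6 − 6,264.7 = -4,072.1.
Relative to the original: -4,072.1 ÷ 6,264.7 ≈ -65.0%.
So the size decreased by 65.0%.

65.0%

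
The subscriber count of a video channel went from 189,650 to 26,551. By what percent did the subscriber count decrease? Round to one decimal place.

86.0%

Change: 26,551 − 189,650 = -163,099.
Relative to the original: -163,099 ÷ 189,650 = -86.0%.
So the subscriber count decreased by 86.0%.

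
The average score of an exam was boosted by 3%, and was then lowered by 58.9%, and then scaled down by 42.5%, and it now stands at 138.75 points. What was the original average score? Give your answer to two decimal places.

Undoing the 42.5% decrease: 138.75 ÷ 0.575 ≈ 241.304348.
Undoing the 58.9% decrease: 241.304348 ÷ 0.411 ≈ 587.115202.
Undoing the 3% increase: 587.115202 ÷ 1.03 ≈ 570.01 points.

570.01 points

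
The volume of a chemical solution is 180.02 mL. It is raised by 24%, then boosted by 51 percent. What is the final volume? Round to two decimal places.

337.07 mL

Each change multiplies by a factor: 1.24 × 1.51 = 1.8724.
180.02 × 1.8724 = 337.069448 ≈ 337.07.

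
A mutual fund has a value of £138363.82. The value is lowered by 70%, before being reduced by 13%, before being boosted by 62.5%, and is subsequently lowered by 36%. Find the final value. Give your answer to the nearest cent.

£37557.48

70% decrease: £138363.82 × 0.3 = £41509.146.
After the 13% decrease: £41509.146 × 0.87 = £36112.95702.
Apply the 62.5% increase: £36112.95702 × 1.625 = £58683.5551575.
After the 36% decrease: £58683.5551575 × 0.64 = £37557.4753008 ≈ £37557.48.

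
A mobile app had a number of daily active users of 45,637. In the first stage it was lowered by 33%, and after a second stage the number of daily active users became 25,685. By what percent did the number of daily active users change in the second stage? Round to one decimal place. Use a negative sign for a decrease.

-16.0%

After the first stage: 45,637 × 0.67 = 30576.79.
Second-stage multiplier: 25,685 ÷ 30576.79 ≈ 0.84002.
That is a change of -16.0%.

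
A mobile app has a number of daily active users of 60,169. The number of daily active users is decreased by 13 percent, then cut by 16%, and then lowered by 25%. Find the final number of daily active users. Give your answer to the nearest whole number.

32,979

Each change multiplies by a factor: 0.87 × 0.84 × 0.75 = 0.5481.
60,169 × 0.5481 = 32978.6289 ≈ 32,979.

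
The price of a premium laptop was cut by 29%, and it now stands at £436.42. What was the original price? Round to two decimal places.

The overall multiplier applied was 0.71.
So the original price was £436.42 ÷ 0.71 ≈ £614.68.

£614.68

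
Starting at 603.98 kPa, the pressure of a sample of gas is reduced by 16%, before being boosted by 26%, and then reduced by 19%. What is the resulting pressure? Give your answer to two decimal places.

517.79 kPa

After the 16% decrease: 603.98 × 0.84 = 507.3432.
Apply the 26% increase: 507.3432 × 1.26 = 639.252432.
Apply the 19% decrease: 639.252432 × 0.81 = 517.79446992 ≈ 517.79.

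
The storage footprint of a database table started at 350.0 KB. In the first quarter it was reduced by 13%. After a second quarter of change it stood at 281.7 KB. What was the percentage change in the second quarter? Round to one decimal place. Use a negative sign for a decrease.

-7.5%

After the first quarter: 350.0 × 0.87 = 304.5.
Second-quarter multiplier: 281.7 ÷ 304.5 ≈ 0.92512.
That is a change of -7.5%.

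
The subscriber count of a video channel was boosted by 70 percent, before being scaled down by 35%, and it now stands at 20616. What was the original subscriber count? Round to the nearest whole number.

Undoing the 35% decrease: 20616 ÷ 0.65 ≈ 31716.923077.
Undoing the 70% increase: 31716.923077 ÷ 1.7 ≈ 18657.

18657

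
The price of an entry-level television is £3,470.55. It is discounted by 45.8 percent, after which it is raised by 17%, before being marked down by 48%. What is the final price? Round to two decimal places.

45.8% decrease: £3,470.55 × 0.542 = £1881.0381.
17% increase: £1881.0381 × 1.17 = £2200.814577.
After the 48% decrease: £2200.814577 × 0.52 = £1144.42358004 ≈ £1,144.42.

£1,144.42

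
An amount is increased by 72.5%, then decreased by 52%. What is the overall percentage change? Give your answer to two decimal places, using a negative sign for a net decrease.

-17.20%

The combined multiplier is 1.725 × 0.48 = 0.828.
That corresponds to a decrease of 17.20%.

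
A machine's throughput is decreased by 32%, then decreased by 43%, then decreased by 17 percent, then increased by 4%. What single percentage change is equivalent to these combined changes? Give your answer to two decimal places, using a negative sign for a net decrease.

A 32% decrease multiplies by 0.68.
Then a 43% decrease: 0.68 × 0.57 = 0.3876.
Then a 17% decrease: 0.3876 × 0.83 = 0.321708.
Then a 4% increase: 0.321708 × 1.04 = 0.33457632.
Overall factor 0.33457632, i.e. -66.54%.

-66.54%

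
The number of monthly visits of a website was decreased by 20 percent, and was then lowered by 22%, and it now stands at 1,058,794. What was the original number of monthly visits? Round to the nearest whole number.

The overall multiplier applied was 0.8 × 0.78 = 0.624.
So the original number of monthly visits was 1,058,794 ÷ 0.624 ≈ 1,696,785.

1,696,785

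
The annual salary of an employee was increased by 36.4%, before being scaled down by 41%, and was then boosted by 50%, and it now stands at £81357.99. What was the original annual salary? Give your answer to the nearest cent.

£67397.31

The overall multiplier applied was 1.364 × 0.59 × 1.5 = 1.20714.
So the original annual salary was £81357.99 ÷ 1.20714 ≈ £67397.31.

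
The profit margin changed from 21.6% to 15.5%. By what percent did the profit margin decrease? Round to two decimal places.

The change is 15.5 − 21.6 = -6.1 percentage points.
Relative to the original 21.6%, that is -6.1 ÷ 21.6 ≈ -28.24%.
So the profit margin fell by 28.24%.

28.24%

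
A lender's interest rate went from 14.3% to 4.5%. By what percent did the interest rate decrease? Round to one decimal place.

The change is 4.5 − 14.3 = -9.8 percentage points.
Relative to the original 14.3%, that is -9.8 ÷ 14.3 ≈ -68.5%.
So the interest rate fell by 68.5%.

68.5%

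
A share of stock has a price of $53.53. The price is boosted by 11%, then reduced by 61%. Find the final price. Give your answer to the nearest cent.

$23.17

Apply the 11% increase: $53.53 × 1.11 = $59.4183.
61% decrease: $59.4183 × 0.39 = $23.173137 ≈ $23.17.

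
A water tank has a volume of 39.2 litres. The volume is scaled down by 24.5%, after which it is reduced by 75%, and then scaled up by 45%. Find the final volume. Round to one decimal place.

Each change multiplies by a factor: 0.755 × 0.25 × 1.45 = 0.2736875.
39.2 × 0.2736875 = 10.72855 ≈ 10.7.

10.7 litres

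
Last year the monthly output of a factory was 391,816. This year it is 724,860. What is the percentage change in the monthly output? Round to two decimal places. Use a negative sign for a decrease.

Change: 724,860 − 391,816 = 333,044.
Relative to the original: 333,044 ÷ 391,816 ≈ 85.00%.

85.00%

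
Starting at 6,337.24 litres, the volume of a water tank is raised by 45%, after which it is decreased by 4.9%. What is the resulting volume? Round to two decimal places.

Each change multiplies by a factor: 1.45 × 0.951 = 1.37895.
6,337.24 × 1.37895 = 8738.737098 ≈ 8,738.74.

8,738.74 litres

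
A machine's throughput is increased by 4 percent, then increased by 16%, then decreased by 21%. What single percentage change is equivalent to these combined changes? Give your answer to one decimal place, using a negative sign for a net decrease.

-4.7%

A 4% increase multiplies by 1.04.
Then a 16% increase: 1.04 × 1.16 = 1.2064.
Then a 21% decrease: 1.2064 × 0.79 = 0.953056.
Overall factor 0.953056, i.e. -4.7%.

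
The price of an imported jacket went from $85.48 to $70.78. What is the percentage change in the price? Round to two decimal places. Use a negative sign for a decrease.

Change: $70.78 − $85.48 = -$14.70.
Relative to the original: -$14.70 ÷ $85.48 ≈ -17.20%.

-17.20%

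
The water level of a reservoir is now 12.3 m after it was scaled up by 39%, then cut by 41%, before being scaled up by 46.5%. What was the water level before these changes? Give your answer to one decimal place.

10.2 m

The overall multiplier applied was 1.39 × 0.59 × 1.465 = 1.2014465.
So the original water level was 12.3 ÷ 1.2014465 ≈ 10.2 m.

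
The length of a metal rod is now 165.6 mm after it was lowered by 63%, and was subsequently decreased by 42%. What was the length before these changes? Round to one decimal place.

771.7 mm

Undoing the 42% decrease: 165.6 ÷ 0.58 ≈ 285.517241.
Undoing the 63% decrease: 285.517241 ÷ 0.37 ≈ 771.7 mm.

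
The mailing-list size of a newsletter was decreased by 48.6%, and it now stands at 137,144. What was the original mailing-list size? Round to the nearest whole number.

266,817

The overall multiplier applied was 0.514.
So the original mailing-list size was 137,144 ÷ 0.514 ≈ 266,817.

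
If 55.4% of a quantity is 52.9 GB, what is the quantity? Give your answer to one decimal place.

95.5 GB

52.9 GB ÷ 0.554 ≈ 95.5 GB.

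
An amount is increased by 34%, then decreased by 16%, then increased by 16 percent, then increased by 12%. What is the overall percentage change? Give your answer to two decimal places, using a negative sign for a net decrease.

The combined multiplier is 1.34 × 0.84 × 1.16 × 1.12 = 1.46237952.
That corresponds to an increase of 46.24%.

46.24%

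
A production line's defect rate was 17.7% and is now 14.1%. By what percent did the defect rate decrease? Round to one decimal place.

20.3%

The change is 14.1 − 17.7 = -3.6 percentage points.
Relative to the original 17.7%, that is -3.6 ÷ 17.7 ≈ -20.3%.
So the defect rate fell by 20.3%.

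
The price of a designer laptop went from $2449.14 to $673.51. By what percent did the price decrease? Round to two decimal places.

Change: $673.51 − $2449.14 = -$1775.63.
Relative to the original: -$1775.63 ÷ $2449.14 ≈ -72.50%.
So the price decreased by 72.50%.

72.50%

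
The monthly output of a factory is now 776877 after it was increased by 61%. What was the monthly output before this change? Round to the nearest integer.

The overall multiplier applied was 1.61.
So the original monthly output was 776877 ÷ 1.61 ≈ 482532.

482532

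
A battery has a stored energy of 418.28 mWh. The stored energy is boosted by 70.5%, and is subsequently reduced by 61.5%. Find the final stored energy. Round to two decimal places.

274.57 mWh

Each change multiplies by a factor: 1.705 × 0.385 = 0.656425.
418.28 × 0.656425 = 274.569449 ≈ 274.57.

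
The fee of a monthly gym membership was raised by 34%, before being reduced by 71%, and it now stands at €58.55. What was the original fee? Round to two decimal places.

€150.67

The overall multiplier applied was 1.34 × 0.29 = 0.3886.
So the original fee was €58.55 ÷ 0.3886 ≈ €150.67.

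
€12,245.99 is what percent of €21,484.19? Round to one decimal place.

€12,245.99 ÷ €21,484.19 ≈ 57.0%.

57.0%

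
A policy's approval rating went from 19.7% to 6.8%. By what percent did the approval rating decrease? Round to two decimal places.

The change is 6.8 − 19.7 = -12.9 percentage points.
Relative to the original 19.7%, that is -12.9 ÷ 19.7 ≈ -65.48%.
So the approval rating fell by 65.48%.

65.48%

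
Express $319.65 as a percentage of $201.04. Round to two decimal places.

159.00%

$319.65 ÷ $201.04 ≈ 159.00%.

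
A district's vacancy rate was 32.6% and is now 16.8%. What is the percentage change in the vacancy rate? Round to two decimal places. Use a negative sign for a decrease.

The change is 16.8 − 32.6 = -15.8 percentage points.
Relative to the original 32.6%, that is -15.8 ÷ 32.6 ≈ -48.47%.

-48.47%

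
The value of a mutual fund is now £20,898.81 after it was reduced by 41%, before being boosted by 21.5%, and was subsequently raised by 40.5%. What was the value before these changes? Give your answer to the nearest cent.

The overall multiplier applied was 0.59 × 1.215 × 1.405 = 1.00717425.
So the original value was £20,898.81 ÷ 1.00717425 ≈ £20,749.94.

£20,749.94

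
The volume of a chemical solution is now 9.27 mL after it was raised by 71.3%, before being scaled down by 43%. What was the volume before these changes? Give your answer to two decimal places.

The overall multiplier applied was 1.713 × 0.57 = 0.97641.
So the original volume was 9.27 ÷ 0.97641 ≈ 9.49 mL.

9.49 mL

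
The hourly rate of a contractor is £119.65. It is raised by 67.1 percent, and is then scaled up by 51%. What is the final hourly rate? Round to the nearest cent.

£301.90

Apply the 67.1% increase: £119.65 × 1.671 = £199.93515.
After the 51% increase: £199.93515 × 1.51 = £301.9020765 ≈ £301.90.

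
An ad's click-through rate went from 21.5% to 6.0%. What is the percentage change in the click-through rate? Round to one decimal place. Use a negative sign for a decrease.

The change is 6.0 − 21.5 = -15.5 percentage points.
Relative to the original 21.5%, that is -15.5 ÷ 21.5 ≈ -72.1%.

-72.1%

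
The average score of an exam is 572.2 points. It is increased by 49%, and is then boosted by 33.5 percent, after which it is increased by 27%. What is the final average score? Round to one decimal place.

1445.5 points

Each change multiplies by a factor: 1.49 × 1.335 × 1.27 = 2.5262205.
572.2 × 2.5262205 = 1445.5033701 ≈ 1445.5.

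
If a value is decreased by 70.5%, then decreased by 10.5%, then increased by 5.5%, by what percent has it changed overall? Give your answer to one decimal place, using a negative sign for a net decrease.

-72.1%

A 70.5% decrease multiplies by 0.295.
Then a 10.5% decrease: 0.295 × 0.895 = 0.264025.
Then a 5.5% increase: 0.264025 × 1.055 = 0.278546375.
Overall factor 0.278546375, i.e. -72.1%.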